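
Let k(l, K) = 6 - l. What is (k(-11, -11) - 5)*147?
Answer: 1764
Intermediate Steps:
(k(-11, -11) - 5)*147 = ((6 - 1*(-11)) - 5)*147 = ((6 + 11) - 5)*147 = (17 - 5)*147 = 12*147 = 1764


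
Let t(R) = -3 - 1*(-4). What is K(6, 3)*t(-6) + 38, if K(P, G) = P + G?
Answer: 47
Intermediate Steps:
t(R) = 1 (t(R) = -3 + 4 = 1)
K(P, G) = G + P
K(6, 3)*t(-6) + 38 = (3 + 6)*1 + 38 = 9*1 + 38 = 9 + 38 = 47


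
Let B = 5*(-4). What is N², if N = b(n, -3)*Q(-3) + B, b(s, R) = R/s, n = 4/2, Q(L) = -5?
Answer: 625/4 ≈ 156.25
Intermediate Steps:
n = 2 (n = 4*(½) = 2)
B = -20
N = -25/2 (N = -3/2*(-5) - 20 = 15/2 - 20 = -25/2 ≈ -12.500)
N² = (-25/2)² = 625/4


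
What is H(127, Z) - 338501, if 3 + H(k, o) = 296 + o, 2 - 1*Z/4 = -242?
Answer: -337232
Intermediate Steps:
Z = 976 (Z = 8 - 4*(-242) = 8 + 968 = 976)
H(k, o) = 293 + o (H(k, o) = -3 + (296 + o) = 293 + o)
H(127, Z) - 338501 = (293 + 976) - 338501 = 1269 - 338501 = -337232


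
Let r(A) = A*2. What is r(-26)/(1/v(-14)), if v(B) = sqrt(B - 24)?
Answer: -52*I*sqrt(38) ≈ -320.55*I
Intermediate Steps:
r(A) = 2*A
v(B) = sqrt(-24 + B)
r(-26)/(1/v(-14)) = (2*(-26))/(1/(sqrt(-24 - 14))) = -52*sqrt(-38) = -52*I*sqrt(38)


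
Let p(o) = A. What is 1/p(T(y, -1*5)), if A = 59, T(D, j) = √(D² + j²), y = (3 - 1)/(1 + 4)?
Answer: 1/59 ≈ 0.016949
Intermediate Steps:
y = ⅖ (y = 2/5 = 2*(⅕) = ⅖ ≈ 0.40000)
p(o) = 59
1/p(T(y, -1*5)) = 1/59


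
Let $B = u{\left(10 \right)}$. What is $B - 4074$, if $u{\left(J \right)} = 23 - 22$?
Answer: $-4073$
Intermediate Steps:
$u{\left(J \right)} = 1$
$B = 1$
$B - 4074 = 1 - 4074 = -4073$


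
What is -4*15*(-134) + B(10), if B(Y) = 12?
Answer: 8052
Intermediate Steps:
-4*15*(-134) + B(10) = -4*15*(-134) + 12 = -60*(-134) + 12 = 8040 + 12 = 8052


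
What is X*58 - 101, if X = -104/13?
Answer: -565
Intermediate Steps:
X = -8 (X = -104*1/13 = -8)
X*58 - 101 = -8*58 - 101 = -464 - 101 = -565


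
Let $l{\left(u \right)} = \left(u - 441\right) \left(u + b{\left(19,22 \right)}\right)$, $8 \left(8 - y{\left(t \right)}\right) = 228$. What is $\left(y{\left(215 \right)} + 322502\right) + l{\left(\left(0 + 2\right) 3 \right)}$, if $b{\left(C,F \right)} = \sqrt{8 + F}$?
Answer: $\frac{639743}{2} - 435 \sqrt{30} \approx 3.1749 \cdot 10^{5}$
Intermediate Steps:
$y{\left(t \right)} = - \frac{41}{2}$ ($y{\left(t \right)} = 8 - \frac{57}{2} = - \frac{41}{2}$)
$l{\left(u \right)} = \left(-441 + u\right) \left(u + \sqrt{30}\right)$ ($l{\left(u \right)} = \left(u - 441\right) \left(u + \sqrt{8 + 22}\right) = \left(-441 + u\right) \left(u + \sqrt{30}\right)$)
$\left(y{\left(215 \right)} + 322502\right) + l{\left(\left(0 + 2\right) 3 \right)} = \left(- \frac{41}{2} + 322502\right) - \left(- 9 \left(0 + 2\right)^{2} + 441 \sqrt{30} - \left(0 + 2\right) 3 \sqrt{30} + 441 \left(0 + 2\right) 3\right) = \frac{644963}{2} + \left(\left(2 \cdot 3\right)^{2} - 441 \cdot 2 \cdot 3 - 441 \sqrt{30} + 2 \cdot 3 \sqrt{30}\right) = \frac{644963}{2} + \left(6^{2} - 2646 - 441 \sqrt{30} + 6 \sqrt{30}\right) = \frac{644963}{2} + \left(36 - 2646 - 441 \sqrt{30} + 6 \sqrt{30}\right) = \frac{644963}{2} - \left(2610 + 435 \sqrt{30}\right) = \frac{639743}{2} - 435 \sqrt{30}$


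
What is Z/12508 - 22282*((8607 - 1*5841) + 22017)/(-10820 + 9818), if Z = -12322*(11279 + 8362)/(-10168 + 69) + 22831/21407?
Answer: 248874476838614568505/451583978032948 ≈ 5.5111e+5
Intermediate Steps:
Z = 5181075687883/216189293 (Z = -12322/((-10099/19641)) + 22831*(1/21407) = -12322/((-10099*1/19641)) + 22831/21407 = -12322/(-10099/19641) + 22831/21407 = -12322*(-19641/10099) + 22831/21407 = 242016402/10099 + 22831/21407 = 5181075687883/216189293 ≈ 23965.)
Z/12508 - 22282*((8607 - 1*5841) + 22017)/(-10820 + 9818) = (5181075687883/216189293)/12508 - 22282*((8607 - 1*5841) + 22017)/(-10820 + 9818) = (5181075687883/216189293)*(1/12508) - 22282/((-1002/((8607 - 5841) + 22017))) = 5181075687883/2704095676844 - 22282/((-1002/(2766 + 22017))) = 5181075687883/2704095676844 - 22282/((-1002/24783)) = 5181075687883/2704095676844 - 22282/((-1002*1/24783)) = 5181075687883/2704095676844 - 22282/(-334/8261) = 5181075687883/2704095676844 - 22282*(-8261/334) = 5181075687883/2704095676844 + 92035801/167 = 248874476838614568505/451583978032948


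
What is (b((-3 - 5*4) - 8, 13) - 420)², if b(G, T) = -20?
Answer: 193600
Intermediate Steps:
(b((-3 - 5*4) - 8, 13) - 420)² = (-20 - 420)² = (-440)² = 193600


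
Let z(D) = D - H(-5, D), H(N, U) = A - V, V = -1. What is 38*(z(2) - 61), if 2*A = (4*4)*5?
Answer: -3800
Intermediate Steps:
A = 40 (A = ((4*4)*5)/2 = (16*5)/2 = (1/2)*80 = 40)
H(N, U) = 41 (H(N, U) = 40 - 1*(-1) = 40 + 1 = 41)
z(D) = -41 + D (z(D) = D - 1*41 = D - 41 = -41 + D)
38*(z(2) - 61) = 38*((-41 + 2) - 61) = 38*(-39 - 61) = 38*(-100) = -3800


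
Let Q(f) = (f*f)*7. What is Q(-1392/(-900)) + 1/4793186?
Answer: 451479781337/26961671250 ≈ 16.745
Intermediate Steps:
Q(f) = 7*f**2 (Q(f) = f**2*7 = 7*f**2)
Q(-1392/(-900)) + 1/4793186 = 7*(-1392/(-900))**2 + 1/4793186 = 7*(-1392*(-1/900))**2 + 1/4793186 = 7*(116/75)**2 + 1/4793186 = 7*(13456/5625) + 1/4793186 = 94192/5625 + 1/4793186 = 451479781337/26961671250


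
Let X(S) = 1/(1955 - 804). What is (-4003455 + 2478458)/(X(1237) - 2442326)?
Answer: 1755271547/2811117225 ≈ 0.62440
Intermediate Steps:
X(S) = 1/1151
(-4003455 + 2478458)/(X(1237) - 2442326) = (-4003455 + 2478458)/(1/1151 - 2442326) = -1524997/(-2811117225/1151) = -1524997*(-1151/2811117225) = 1755271547/2811117225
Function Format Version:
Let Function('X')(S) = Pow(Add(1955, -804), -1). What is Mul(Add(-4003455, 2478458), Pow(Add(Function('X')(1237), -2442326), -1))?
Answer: Rational(1755271547, 2811117225) ≈ 0.62440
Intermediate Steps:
Function('X')(S) = Rational(1, 1151) (Function('X')(S) = Pow(1151, -1) = Rational(1, 1151))
Mul(Add(-4003455, 2478458), Pow(Add(Function('X')(1237), -2442326), -1)) = Mul(Add(-4003455, 2478458), Pow(Add(Rational(1, 1151), -2442326), -1)) = Mul(-1524997, Pow(Rational(-2811117225, 1151), -1)) = Mul(-1524997, Rational(-1151, 2811117225)) = Rational(1755271547, 2811117225)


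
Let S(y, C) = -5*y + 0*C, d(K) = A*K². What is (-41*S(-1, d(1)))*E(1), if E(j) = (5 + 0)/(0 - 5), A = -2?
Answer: 205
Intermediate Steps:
d(K) = -2*K²
S(y, C) = -5*y (S(y, C) = -5*y + 0 = -5*y)
E(j) = -1 (E(j) = 5/(-5) = 5*(-⅕) = -1)
(-41*S(-1, d(1)))*E(1) = -(-205)*(-1)*(-1) = -41*5*(-1) = -205*(-1) = 205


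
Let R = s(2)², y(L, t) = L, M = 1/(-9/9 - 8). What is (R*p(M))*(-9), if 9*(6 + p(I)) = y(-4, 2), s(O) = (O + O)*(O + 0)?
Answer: 3712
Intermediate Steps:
s(O) = 2*O² (s(O) = (2*O)*O = 2*O²)
M = -⅑ (M = 1/(-9*⅑ - 8) = 1/(-1 - 8) = 1/(-9) = -⅑ ≈ -0.11111)
p(I) = -58/9 (p(I) = -6 + (⅑)*(-4) = -6 - 4/9 = -58/9)
R = 64 (R = (2*2²)² = (2*4)² = 8² = 64)
(R*p(M))*(-9) = (64*(-58/9))*(-9) = -3712/9*(-9) = 3712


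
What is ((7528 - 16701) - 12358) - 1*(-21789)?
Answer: 258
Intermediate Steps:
((7528 - 16701) - 12358) - 1*(-21789) = (-9173 - 12358) + 21789 = -21531 + 21789 = 258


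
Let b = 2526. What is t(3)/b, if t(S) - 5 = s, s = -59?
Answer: -9/421 ≈ -0.021378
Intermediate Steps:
t(S) = -54 (t(S) = 5 - 59 = -54)
t(3)/b = -54/2526 = -54*1/2526 = -9/421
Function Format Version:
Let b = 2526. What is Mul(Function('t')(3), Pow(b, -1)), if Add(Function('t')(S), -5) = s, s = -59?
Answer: Rational(-9, 421) ≈ -0.021378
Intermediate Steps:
Function('t')(S) = -54 (Function('t')(S) = Add(5, -59) = -54)
Mul(Function('t')(3), Pow(b, -1)) = Mul(-54, Pow(2526, -1)) = Mul(-54, Rational(1, 2526)) = Rational(-9, 421)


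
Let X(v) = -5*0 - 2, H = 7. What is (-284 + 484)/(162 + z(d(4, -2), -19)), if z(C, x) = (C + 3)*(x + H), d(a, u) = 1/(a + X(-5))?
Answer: 5/3 ≈ 1.6667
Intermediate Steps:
X(v) = -2 (X(v) = 0 - 2 = -2)
d(a, u) = 1/(-2 + a) (d(a, u) = 1/(a - 2) = 1/(-2 + a))
z(C, x) = (3 + C)*(7 + x) (z(C, x) = (C + 3)*(x + 7) = (3 + C)*(7 + x))
(-284 + 484)/(162 + z(d(4, -2), -19)) = (-284 + 484)/(162 + (21 + 3*(-19) + 7/(-2 + 4) - 19/(-2 + 4))) = 200/(162 + (21 - 57 + 7/2 - 19/2)) = 200/(162 - 42) = 200/120 = 200*(1/120) = 5/3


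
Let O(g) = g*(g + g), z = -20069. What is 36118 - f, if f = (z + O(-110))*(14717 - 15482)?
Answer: 3196333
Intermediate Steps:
O(g) = 2*g**2 (O(g) = g*(2*g) = 2*g**2)
f = -3160215 (f = (-20069 + 2*(-110)**2)*(14717 - 15482) = (-20069 + 2*12100)*(-765) = (-20069 + 24200)*(-765) = 4131*(-765) = -3160215)
36118 - f = 36118 - 1*(-3160215) = 36118 + 3160215 = 3196333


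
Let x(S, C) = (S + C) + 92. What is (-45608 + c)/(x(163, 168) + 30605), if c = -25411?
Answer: -71019/31028 ≈ -2.2889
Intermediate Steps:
x(S, C) = 92 + C + S (x(S, C) = (C + S) + 92 = 92 + C + S)
(-45608 + c)/(x(163, 168) + 30605) = (-45608 - 25411)/((92 + 168 + 163) + 30605) = -71019/(423 + 30605) = -71019/31028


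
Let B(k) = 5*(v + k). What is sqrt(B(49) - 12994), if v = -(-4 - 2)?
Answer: I*sqrt(12719) ≈ 112.78*I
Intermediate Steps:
v = 6 (v = -1*(-6) = 6)
B(k) = 30 + 5*k (B(k) = 5*(6 + k) = 30 + 5*k)
sqrt(B(49) - 12994) = sqrt((30 + 5*49) - 12994) = sqrt((30 + 245) - 12994) = sqrt(275 - 12994) = sqrt(-12719) = I*sqrt(12719)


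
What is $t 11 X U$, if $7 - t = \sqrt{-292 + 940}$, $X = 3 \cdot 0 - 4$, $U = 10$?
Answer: $-3080 + 7920 \sqrt{2} \approx 8120.6$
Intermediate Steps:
$X = -4$ ($X = 0 - 4 = -4$)
$t = 7 - 18 \sqrt{2}$ ($t = 7 - \sqrt{-292 + 940} = 7 - \sqrt{648} = 7 - 18 \sqrt{2} \approx -18.456$)
$t 11 X U = \left(7 - 18 \sqrt{2}\right) 11 \left(-4\right) 10 = \left(7 - 18 \sqrt{2}\right) \left(\left(-44\right) 10\right) = \left(7 - 18 \sqrt{2}\right) \left(-440\right) = -3080 + 7920 \sqrt{2}$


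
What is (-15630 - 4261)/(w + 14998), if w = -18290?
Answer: 19891/3292 ≈ 6.0422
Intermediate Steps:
(-15630 - 4261)/(w + 14998) = (-15630 - 4261)/(-18290 + 14998) = -19891/(-3292) = -19891*(-1/3292) = 19891/3292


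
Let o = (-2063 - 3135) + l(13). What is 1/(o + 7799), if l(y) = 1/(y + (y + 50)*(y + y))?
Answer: 1651/4294252 ≈ 0.00038447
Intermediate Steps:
l(y) = 1/(y + 2*y*(50 + y)) (l(y) = 1/(y + (50 + y)*(2*y)) = 1/(y + 2*y*(50 + y)))
o = -8581897/1651 (o = (-2063 - 3135) + 1/(13*(101 + 2*13)) = -5198 + 1/(13*(101 + 26)) = -5198 + (1/13)/127 = -5198 + (1/13)*(1/127) = -5198 + 1/1651 = -8581897/1651 ≈ -5198.0)
1/(o + 7799) = 1/(-8581897/1651 + 7799) = 1/(4294252/1651) = 1651/4294252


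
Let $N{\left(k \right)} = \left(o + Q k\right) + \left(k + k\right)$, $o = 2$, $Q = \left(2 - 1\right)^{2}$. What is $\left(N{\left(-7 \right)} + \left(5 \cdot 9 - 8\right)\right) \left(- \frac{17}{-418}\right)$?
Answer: $\frac{153}{209} \approx 0.73206$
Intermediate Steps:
$Q = 1$ ($Q = 1^{2} = 1$)
$N{\left(k \right)} = 2 + 3 k$ ($N{\left(k \right)} = \left(2 + 1 k\right) + \left(k + k\right) = \left(2 + k\right) + 2 k = 2 + 3 k$)
$\left(N{\left(-7 \right)} + \left(5 \cdot 9 - 8\right)\right) \left(- \frac{17}{-418}\right) = \left(\left(2 + 3 \left(-7\right)\right) + \left(5 \cdot 9 - 8\right)\right) \left(- \frac{17}{-418}\right) = \left(\left(2 - 21\right) + \left(45 - 8\right)\right) \left(\left(-17\right) \left(- \frac{1}{418}\right)\right) = \left(-19 + 37\right) \frac{17}{418} = 18 \cdot \frac{17}{418} = \frac{153}{209}$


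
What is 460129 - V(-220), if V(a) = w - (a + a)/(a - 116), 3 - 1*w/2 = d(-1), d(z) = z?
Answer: 19325137/42 ≈ 4.6012e+5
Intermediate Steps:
w = 8 (w = 6 - 2*(-1) = 6 + 2 = 8)
V(a) = 8 - 2*a/(-116 + a) (V(a) = 8 - (a + a)/(a - 116) = 8 - 2*a/(-116 + a))
460129 - V(-220) = 460129 - 2*(-464 + 3*(-220))/(-116 - 220) = 460129 - 2*(-464 - 660)/(-336) = 460129 - 2*(-1)*(-1124)/336 = 460129 - 1*281/42 = 460129 - 281/42 = 19325137/42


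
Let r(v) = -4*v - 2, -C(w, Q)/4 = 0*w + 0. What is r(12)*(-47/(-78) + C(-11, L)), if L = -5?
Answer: -1175/39 ≈ -30.128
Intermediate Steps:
C(w, Q) = 0 (C(w, Q) = -4*(0*w + 0) = -4*(0 + 0) = -4*0 = 0)
r(v) = -2 - 4*v
r(12)*(-47/(-78) + C(-11, L)) = (-2 - 4*12)*(-47/(-78) + 0) = (-2 - 48)*(-47*(-1/78) + 0) = -50*(47/78 + 0) = -50*47/78 = -1175/39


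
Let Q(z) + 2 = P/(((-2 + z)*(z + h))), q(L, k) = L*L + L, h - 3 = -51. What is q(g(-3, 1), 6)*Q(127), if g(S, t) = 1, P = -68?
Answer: -39636/9875 ≈ -4.0138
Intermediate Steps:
h = -48 (h = 3 - 51 = -48)
q(L, k) = L + L² (q(L, k) = L² + L = L + L²)
Q(z) = -2 - 68/((-48 + z)*(-2 + z)) (Q(z) = -2 - 68*1/((-2 + z)*(z - 48)) = -2 - 68*1/((-48 + z)*(-2 + z)) = -2 - 68/((-48 + z)*(-2 + z)))
q(g(-3, 1), 6)*Q(127) = (1*(1 + 1))*(2*(-130 - 1*127² + 50*127)/(96 + 127² - 50*127)) = (1*2)*(2*(-130 - 1*16129 + 6350)/(96 + 16129 - 6350)) = 2*(2*(-130 - 16129 + 6350)/9875) = 2*(2*(1/9875)*(-9909)) = 2*(-19818/9875) = -39636/9875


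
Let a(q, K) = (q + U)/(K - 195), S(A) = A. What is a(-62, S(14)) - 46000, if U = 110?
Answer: -8326048/181 ≈ -46000.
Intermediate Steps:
a(q, K) = (110 + q)/(-195 + K) (a(q, K) = (q + 110)/(K - 195) = (110 + q)/(-195 + K))
a(-62, S(14)) - 46000 = (110 - 62)/(-195 + 14) - 46000 = 48/(-181) - 46000 = -1/181*48 - 46000 = -48/181 - 46000 = -8326048/181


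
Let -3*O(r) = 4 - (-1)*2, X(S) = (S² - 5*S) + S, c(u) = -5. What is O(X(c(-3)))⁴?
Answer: 16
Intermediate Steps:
X(S) = S² - 4*S
O(r) = -2 (O(r) = -(4 - (-1)*2)/3 = -(4 - 1*(-2))/3 = -(4 + 2)/3 = -⅓*6 = -2)
O(X(c(-3)))⁴ = (-2)⁴ = 16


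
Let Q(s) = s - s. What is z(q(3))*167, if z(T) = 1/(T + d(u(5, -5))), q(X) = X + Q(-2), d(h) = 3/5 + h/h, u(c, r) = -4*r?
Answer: 835/23 ≈ 36.304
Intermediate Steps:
d(h) = 8/5 (d(h) = 3*(⅕) + 1 = ⅗ + 1 = 8/5)
Q(s) = 0
q(X) = X (q(X) = X + 0 = X)
z(T) = 1/(8/5 + T) (z(T) = 1/(T + 8/5) = 1/(8/5 + T))
z(q(3))*167 = (5/(8 + 5*3))*167 = (5/(8 + 15))*167 = (5/23)*167 = 835/23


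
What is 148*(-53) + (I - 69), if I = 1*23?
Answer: -7890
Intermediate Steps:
I = 23
148*(-53) + (I - 69) = 148*(-53) + (23 - 69) = -7844 - 46 = -7890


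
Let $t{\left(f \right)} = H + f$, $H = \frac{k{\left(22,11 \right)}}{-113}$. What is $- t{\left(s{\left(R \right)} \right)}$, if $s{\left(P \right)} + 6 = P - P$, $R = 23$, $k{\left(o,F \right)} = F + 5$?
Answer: $\frac{694}{113} \approx 6.1416$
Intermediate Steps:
$k{\left(o,F \right)} = 5 + F$
$H = - \frac{16}{113}$ ($H = \frac{5 + 11}{-113} = 16 \left(- \frac{1}{113}\right) = - \frac{16}{113} \approx -0.14159$)
$s{\left(P \right)} = -6$ ($s{\left(P \right)} = -6 + \left(P - P\right) = -6 + 0 = -6$)
$t{\left(f \right)} = - \frac{16}{113} + f$
$- t{\left(s{\left(R \right)} \right)} = - (- \frac{16}{113} - 6) = \left(-1\right) \left(- \frac{694}{113}\right) = \frac{694}{113}$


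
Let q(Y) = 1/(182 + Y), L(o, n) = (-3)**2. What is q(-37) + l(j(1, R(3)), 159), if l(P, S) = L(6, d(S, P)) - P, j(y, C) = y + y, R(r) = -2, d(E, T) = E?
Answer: 1016/145 ≈ 7.0069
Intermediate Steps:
L(o, n) = 9
j(y, C) = 2*y
l(P, S) = 9 - P
q(-37) + l(j(1, R(3)), 159) = 1/(182 - 37) + (9 - 2) = 1/145 + (9 - 1*2) = 1/145 + (9 - 2) = 1/145 + 7 = 1016/145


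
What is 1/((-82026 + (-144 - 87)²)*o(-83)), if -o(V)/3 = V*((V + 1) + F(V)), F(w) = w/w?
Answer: 1/578144385 ≈ 1.7297e-9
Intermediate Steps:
F(w) = 1
o(V) = -3*V*(2 + V) (o(V) = -3*V*((V + 1) + 1) = -3*V*((1 + V) + 1) = -3*V*(2 + V))
1/((-82026 + (-144 - 87)²)*o(-83)) = 1/((-82026 + (-144 - 87)²)*((-3*(-83)*(2 - 83)))) = 1/((-82026 + (-231)²)*((-3*(-83)*(-81)))) = 1/((-82026 + 53361)*(-20169)) = -1/20169/(-28665) = -1/28665*(-1/20169) = 1/578144385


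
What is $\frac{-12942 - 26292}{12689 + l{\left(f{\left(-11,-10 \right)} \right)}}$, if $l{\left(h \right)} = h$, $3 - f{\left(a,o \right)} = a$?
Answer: $- \frac{39234}{12703} \approx -3.0886$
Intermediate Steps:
$f{\left(a,o \right)} = 3 - a$
$\frac{-12942 - 26292}{12689 + l{\left(f{\left(-11,-10 \right)} \right)}} = \frac{-12942 - 26292}{12689 + \left(3 - -11\right)} = - \frac{39234}{12689 + \left(3 + 11\right)} = - \frac{39234}{12689 + 14} = - \frac{39234}{12703}$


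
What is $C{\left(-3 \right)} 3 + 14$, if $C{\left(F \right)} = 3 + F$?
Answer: $14$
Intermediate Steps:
$C{\left(-3 \right)} 3 + 14 = \left(3 - 3\right) 3 + 14 = 0 \cdot 3 + 14 = 0 + 14 = 14$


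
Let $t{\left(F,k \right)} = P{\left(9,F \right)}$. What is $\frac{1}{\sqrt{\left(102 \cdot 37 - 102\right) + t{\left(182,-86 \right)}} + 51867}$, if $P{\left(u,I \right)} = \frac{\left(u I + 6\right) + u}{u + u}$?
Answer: $\frac{311202}{16141091551} - \frac{\sqrt{135498}}{16141091551} \approx 1.9257 \cdot 10^{-5}$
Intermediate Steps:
$P{\left(u,I \right)} = \frac{6 + u + I u}{2 u}$ ($P{\left(u,I \right)} = \frac{\left(I u + 6\right) + u}{2 u} = \left(\left(6 + I u\right) + u\right) \frac{1}{2 u} = \left(6 + u + I u\right) \frac{1}{2 u} = \frac{6 + u + I u}{2 u}$)
$t{\left(F,k \right)} = \frac{5}{6} + \frac{F}{2}$ ($t{\left(F,k \right)} = \frac{6 + 9 \left(1 + F\right)}{2 \cdot 9} = \frac{1}{2} \cdot \frac{1}{9} \left(6 + \left(9 + 9 F\right)\right) = \frac{1}{2} \cdot \frac{1}{9} \left(15 + 9 F\right) = \frac{5}{6} + \frac{F}{2}$)
$\frac{1}{\sqrt{\left(102 \cdot 37 - 102\right) + t{\left(182,-86 \right)}} + 51867} = \frac{1}{\sqrt{\left(102 \cdot 37 - 102\right) + \left(\frac{5}{6} + \frac{1}{2} \cdot 182\right)} + 51867} = \frac{1}{\sqrt{\left(3774 - 102\right) + \left(\frac{5}{6} + 91\right)} + 51867} = \frac{1}{\sqrt{3672 + \frac{551}{6}} + 51867} = \frac{1}{\sqrt{\frac{22583}{6}} + 51867} = \frac{1}{\frac{\sqrt{135498}}{6} + 51867} = \frac{1}{51867 + \frac{\sqrt{135498}}{6}}$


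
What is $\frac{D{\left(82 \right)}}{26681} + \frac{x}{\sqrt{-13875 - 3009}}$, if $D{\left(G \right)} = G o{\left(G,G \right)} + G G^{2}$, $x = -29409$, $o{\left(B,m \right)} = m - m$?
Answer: $\frac{551368}{26681} + \frac{9803 i \sqrt{469}}{938} \approx 20.665 + 226.33 i$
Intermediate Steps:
$o{\left(B,m \right)} = 0$
$D{\left(G \right)} = G^{3}$ ($D{\left(G \right)} = G 0 + G G^{2} = 0 + G^{3} = G^{3}$)
$\frac{D{\left(82 \right)}}{26681} + \frac{x}{\sqrt{-13875 - 3009}} = \frac{82^{3}}{26681} - \frac{29409}{\sqrt{-13875 - 3009}} = 551368 \cdot \frac{1}{26681} - \frac{29409}{\sqrt{-16884}} = \frac{551368}{26681} - \frac{29409}{6 i \sqrt{469}} = \frac{551368}{26681} - 29409 \left(- \frac{i \sqrt{469}}{2814}\right) = \frac{551368}{26681} + \frac{9803 i \sqrt{469}}{938}$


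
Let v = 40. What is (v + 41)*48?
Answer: 3888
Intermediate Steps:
(v + 41)*48 = (40 + 41)*48 = 81*48 = 3888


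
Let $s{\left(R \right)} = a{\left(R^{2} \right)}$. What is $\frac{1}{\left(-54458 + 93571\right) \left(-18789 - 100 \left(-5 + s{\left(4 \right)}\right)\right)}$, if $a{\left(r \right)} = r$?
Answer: $- \frac{1}{777918457} \approx -1.2855 \cdot 10^{-9}$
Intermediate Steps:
$s{\left(R \right)} = R^{2}$
$\frac{1}{\left(-54458 + 93571\right) \left(-18789 - 100 \left(-5 + s{\left(4 \right)}\right)\right)} = \frac{1}{\left(-54458 + 93571\right) \left(-18789 - 100 \left(-5 + 4^{2}\right)\right)} = \frac{1}{39113 \left(-18789 - 100 \left(-5 + 16\right)\right)} = \frac{1}{39113 \left(-18789 - 1100\right)} = \frac{1}{39113 \left(-19889\right)} = \frac{1}{39113} \left(- \frac{1}{19889}\right) = - \frac{1}{777918457}$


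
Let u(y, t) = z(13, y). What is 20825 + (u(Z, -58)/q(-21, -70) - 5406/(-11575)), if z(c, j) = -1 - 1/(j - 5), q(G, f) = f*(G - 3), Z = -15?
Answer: 323977616867/15556800 ≈ 20825.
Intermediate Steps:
q(G, f) = f*(-3 + G)
z(c, j) = -1 - 1/(-5 + j)
u(y, t) = (4 - y)/(-5 + y)
20825 + (u(Z, -58)/q(-21, -70) - 5406/(-11575)) = 20825 + (((4 - 1*(-15))/(-5 - 15))/((-70*(-3 - 21))) - 5406/(-11575)) = 20825 + (((4 + 15)/(-20))/((-70*(-24))) - 5406*(-1/11575)) = 20825 + (-1/20*19/1680 + 5406/11575) = 20825 + (-19/20*1/1680 + 5406/11575) = 20825 + (-19/33600 + 5406/11575) = 20825 + 7256867/15556800 = 323977616867/15556800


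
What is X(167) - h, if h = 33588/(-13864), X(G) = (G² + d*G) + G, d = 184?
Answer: 203753741/3466 ≈ 58786.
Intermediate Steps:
X(G) = G² + 185*G (X(G) = (G² + 184*G) + G = G² + 185*G)
h = -8397/3466 (h = 33588*(-1/13864) = -8397/3466 ≈ -2.4227)
X(167) - h = 167*(185 + 167) - 1*(-8397/3466) = 167*352 + 8397/3466 = 58784 + 8397/3466 = 203753741/3466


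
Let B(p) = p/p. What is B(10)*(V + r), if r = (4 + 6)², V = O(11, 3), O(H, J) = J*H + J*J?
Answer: 142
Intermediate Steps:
B(p) = 1
O(H, J) = J² + H*J (O(H, J) = H*J + J² = J² + H*J)
V = 42 (V = 3*(11 + 3) = 3*14 = 42)
r = 100 (r = 10² = 100)
B(10)*(V + r) = 1*(42 + 100) = 1*142 = 142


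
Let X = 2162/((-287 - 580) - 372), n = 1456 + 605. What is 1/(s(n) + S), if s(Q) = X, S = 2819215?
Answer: 1239/3493005223 ≈ 3.5471e-7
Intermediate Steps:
n = 2061
X = -2162/1239 (X = 2162/(-867 - 372) = 2162/(-1239) = 2162*(-1/1239) = -2162/1239 ≈ -1.7450)
s(Q) = -2162/1239
1/(s(n) + S) = 1/(-2162/1239 + 2819215) = 1/(3493005223/1239) = 1239/3493005223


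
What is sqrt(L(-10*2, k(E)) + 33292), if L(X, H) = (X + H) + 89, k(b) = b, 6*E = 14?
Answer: sqrt(300270)/3 ≈ 182.66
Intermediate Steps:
E = 7/3 (E = (1/6)*14 = 7/3 ≈ 2.3333)
L(X, H) = 89 + H + X (L(X, H) = (H + X) + 89 = 89 + H + X)
sqrt(L(-10*2, k(E)) + 33292) = sqrt((89 + 7/3 - 10*2) + 33292) = sqrt((89 + 7/3 - 20) + 33292) = sqrt(214/3 + 33292) = sqrt(100090/3) = sqrt(300270)/3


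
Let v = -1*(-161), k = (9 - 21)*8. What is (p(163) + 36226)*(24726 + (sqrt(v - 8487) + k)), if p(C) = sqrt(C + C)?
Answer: (24630 + I*sqrt(8326))*(36226 + sqrt(326)) ≈ 8.9269e+8 + 3.3072e+6*I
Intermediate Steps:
k = -96 (k = -12*8 = -96)
v = 161
p(C) = sqrt(2)*sqrt(C) (p(C) = sqrt(2*C) = sqrt(2)*sqrt(C))
(p(163) + 36226)*(24726 + (sqrt(v - 8487) + k)) = (sqrt(2)*sqrt(163) + 36226)*(24726 + (sqrt(161 - 8487) - 96)) = (sqrt(326) + 36226)*(24726 + (sqrt(-8326) - 96)) = (36226 + sqrt(326))*(24726 + (I*sqrt(8326) - 96)) = (36226 + sqrt(326))*(24726 + (-96 + I*sqrt(8326))) = (36226 + sqrt(326))*(24630 + I*sqrt(8326)) = (24630 + I*sqrt(8326))*(36226 + sqrt(326))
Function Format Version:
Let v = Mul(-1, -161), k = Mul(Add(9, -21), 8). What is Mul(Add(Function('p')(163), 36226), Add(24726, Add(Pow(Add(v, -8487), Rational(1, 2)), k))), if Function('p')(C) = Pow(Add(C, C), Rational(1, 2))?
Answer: Mul(Add(24630, Mul(I, Pow(8326, Rational(1, 2)))), Add(36226, Pow(326, Rational(1, 2)))) ≈ Add(8.9269e+8, Mul(3.3072e+6, I))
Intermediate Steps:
k = -96 (k = Mul(-12, 8) = -96)
v = 161
Function('p')(C) = Mul(Pow(2, Rational(1, 2)), Pow(C, Rational(1, 2))) (Function('p')(C) = Pow(Mul(2, C), Rational(1, 2)) = Mul(Pow(2, Rational(1, 2)), Pow(C, Rational(1, 2))))
Mul(Add(Function('p')(163), 36226), Add(24726, Add(Pow(Add(v, -8487), Rational(1, 2)), k))) = Mul(Add(Mul(Pow(2, Rational(1, 2)), Pow(163, Rational(1, 2))), 36226), Add(24726, Add(Pow(Add(161, -8487), Rational(1, 2)), -96))) = Mul(Add(Pow(326, Rational(1, 2)), 36226), Add(24726, Add(Pow(-8326, Rational(1, 2)), -96))) = Mul(Add(36226, Pow(326, Rational(1, 2))), Add(24726, Add(Mul(I, Pow(8326, Rational(1, 2))), -96))) = Mul(Add(36226, Pow(326, Rational(1, 2))), Add(24726, Add(-96, Mul(I, Pow(8326, Rational(1, 2)))))) = Mul(Add(36226, Pow(326, Rational(1, 2))), Add(24630, Mul(I, Pow(8326, Rational(1, 2))))) = Mul(Add(24630, Mul(I, Pow(8326, Rational(1, 2)))), Add(36226, Pow(326, Rational(1, 2))))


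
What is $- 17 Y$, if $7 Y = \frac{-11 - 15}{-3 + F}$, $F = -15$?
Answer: $- \frac{221}{63} \approx -3.5079$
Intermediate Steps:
$Y = \frac{13}{63}$ ($Y = \frac{\left(-11 - 15\right) \frac{1}{-3 - 15}}{7} = \frac{\left(-26\right) \frac{1}{-18}}{7} = \frac{\left(-26\right) \left(- \frac{1}{18}\right)}{7} = \frac{1}{7} \cdot \frac{13}{9} = \frac{13}{63} \approx 0.20635$)
$- 17 Y = \left(-17\right) \frac{13}{63} = - \frac{221}{63}$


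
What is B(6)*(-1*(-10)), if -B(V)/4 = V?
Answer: -240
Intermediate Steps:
B(V) = -4*V
B(6)*(-1*(-10)) = (-4*6)*(-1*(-10)) = -24*10 = -240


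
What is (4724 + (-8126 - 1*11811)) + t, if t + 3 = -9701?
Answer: -24917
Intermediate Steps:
t = -9704 (t = -3 - 9701 = -9704)
(4724 + (-8126 - 1*11811)) + t = (4724 + (-8126 - 1*11811)) - 9704 = (4724 + (-8126 - 11811)) - 9704 = (4724 - 19937) - 9704 = -15213 - 9704 = -24917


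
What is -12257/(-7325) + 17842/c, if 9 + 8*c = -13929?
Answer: -437351567/51047925 ≈ -8.5675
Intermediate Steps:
c = -6969/4 (c = -9/8 + (⅛)*(-13929) = -9/8 - 13929/8 = -6969/4 ≈ -1742.3)
-12257/(-7325) + 17842/c = -12257/(-7325) + 17842/(-6969/4) = -12257*(-1/7325) + 17842*(-4/6969) = 12257/7325 - 71368/6969 = -437351567/51047925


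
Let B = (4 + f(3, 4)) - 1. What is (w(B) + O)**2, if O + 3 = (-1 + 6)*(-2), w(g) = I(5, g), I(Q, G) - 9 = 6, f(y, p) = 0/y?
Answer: 4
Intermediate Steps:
f(y, p) = 0
B = 3 (B = (4 + 0) - 1 = 4 - 1 = 3)
I(Q, G) = 15 (I(Q, G) = 9 + 6 = 15)
w(g) = 15
O = -13 (O = -3 + (-1 + 6)*(-2) = -3 + 5*(-2) = -3 - 10 = -13)
(w(B) + O)**2 = (15 - 13)**2 = 2**2 = 4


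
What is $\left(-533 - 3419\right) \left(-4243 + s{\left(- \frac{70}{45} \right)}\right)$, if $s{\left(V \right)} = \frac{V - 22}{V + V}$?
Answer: $\frac{117168896}{7} \approx 1.6738 \cdot 10^{7}$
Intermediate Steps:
$s{\left(V \right)} = \frac{-22 + V}{2 V}$
$\left(-533 - 3419\right) \left(-4243 + s{\left(- \frac{70}{45} \right)}\right) = \left(-533 - 3419\right) \left(-4243 + \frac{-22 - \frac{70}{45}}{2 \left(- \frac{70}{45}\right)}\right) = - 3952 \left(-4243 + \frac{-22 - \frac{14}{9}}{2 \left(\left(-70\right) \frac{1}{45}\right)}\right) = - 3952 \left(-4243 + \frac{-22 - \frac{14}{9}}{2 \left(- \frac{14}{9}\right)}\right) = - 3952 \left(-4243 + \frac{1}{2} \left(- \frac{9}{14}\right) \left(- \frac{212}{9}\right)\right) = - 3952 \left(-4243 + \frac{53}{7}\right) = \left(-3952\right) \left(- \frac{29648}{7}\right) = \frac{117168896}{7}$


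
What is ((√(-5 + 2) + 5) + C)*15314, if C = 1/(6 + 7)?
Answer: 77748 + 15314*I*√3 ≈ 77748.0 + 26525.0*I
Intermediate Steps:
C = 1/13 ≈ 0.076923
((√(-5 + 2) + 5) + C)*15314 = ((√(-5 + 2) + 5) + 1/13)*15314 = ((√(-3) + 5) + 1/13)*15314 = ((I*√3 + 5) + 1/13)*15314 = ((5 + I*√3) + 1/13)*15314 = (66/13 + I*√3)*15314 = 77748 + 15314*I*√3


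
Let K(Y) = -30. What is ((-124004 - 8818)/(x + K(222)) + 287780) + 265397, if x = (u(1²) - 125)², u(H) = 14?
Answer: 2266321895/4097 ≈ 5.5317e+5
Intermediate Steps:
x = 12321 (x = (14 - 125)² = (-111)² = 12321)
((-124004 - 8818)/(x + K(222)) + 287780) + 265397 = ((-124004 - 8818)/(12321 - 30) + 287780) + 265397 = (-132822/12291 + 287780) + 265397 = (-132822*1/12291 + 287780) + 265397 = (-44274/4097 + 287780) + 265397 = 1178990386/4097 + 265397 = 2266321895/4097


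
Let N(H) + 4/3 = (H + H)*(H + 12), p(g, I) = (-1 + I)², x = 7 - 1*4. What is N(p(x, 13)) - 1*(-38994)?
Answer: 251762/3 ≈ 83921.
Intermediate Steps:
x = 3 (x = 7 - 4 = 3)
N(H) = -4/3 + 2*H*(12 + H) (N(H) = -4/3 + (H + H)*(H + 12) = -4/3 + (2*H)*(12 + H) = -4/3 + 2*H*(12 + H))
N(p(x, 13)) - 1*(-38994) = (-4/3 + 2*((-1 + 13)²)² + 24*(-1 + 13)²) - 1*(-38994) = (-4/3 + 2*(12²)² + 24*12²) + 38994 = (-4/3 + 2*144² + 24*144) + 38994 = (-4/3 + 2*20736 + 3456) + 38994 = (-4/3 + 41472 + 3456) + 38994 = 134780/3 + 38994 = 251762/3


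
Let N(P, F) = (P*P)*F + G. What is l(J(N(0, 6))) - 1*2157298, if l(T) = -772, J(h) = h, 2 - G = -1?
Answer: -2158070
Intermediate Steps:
G = 3 (G = 2 - 1*(-1) = 2 + 1 = 3)
N(P, F) = 3 + F*P² (N(P, F) = (P*P)*F + 3 = P²*F + 3 = F*P² + 3 = 3 + F*P²)
l(J(N(0, 6))) - 1*2157298 = -772 - 1*2157298 = -772 - 2157298 = -2158070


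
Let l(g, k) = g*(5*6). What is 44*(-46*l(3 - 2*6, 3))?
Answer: 546480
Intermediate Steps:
l(g, k) = 30*g (l(g, k) = g*30 = 30*g)
44*(-46*l(3 - 2*6, 3)) = 44*(-1380*(3 - 2*6)) = 44*(-1380*(3 - 12)) = 44*(-1380*(-9)) = 44*(-46*(-270)) = 44*12420 = 546480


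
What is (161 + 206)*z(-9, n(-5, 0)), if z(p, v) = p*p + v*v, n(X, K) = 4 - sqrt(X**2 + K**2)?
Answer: 30094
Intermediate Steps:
n(X, K) = 4 - sqrt(K**2 + X**2)
z(p, v) = p**2 + v**2
(161 + 206)*z(-9, n(-5, 0)) = (161 + 206)*((-9)**2 + (4 - sqrt(0**2 + (-5)**2))**2) = 367*(81 + (4 - sqrt(0 + 25))**2) = 367*(81 + (4 - sqrt(25))**2) = 367*(81 + (4 - 1*5)**2) = 367*(81 + (4 - 5)**2) = 367*(81 + (-1)**2) = 367*(81 + 1) = 367*82 = 30094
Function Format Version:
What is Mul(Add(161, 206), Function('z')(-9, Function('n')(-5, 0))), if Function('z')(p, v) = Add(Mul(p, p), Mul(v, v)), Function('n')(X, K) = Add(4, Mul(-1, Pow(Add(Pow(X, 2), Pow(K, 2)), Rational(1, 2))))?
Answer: 30094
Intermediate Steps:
Function('n')(X, K) = Add(4, Mul(-1, Pow(Add(Pow(K, 2), Pow(X, 2)), Rational(1, 2))))
Function('z')(p, v) = Add(Pow(p, 2), Pow(v, 2))
Mul(Add(161, 206), Function('z')(-9, Function('n')(-5, 0))) = Mul(Add(161, 206), Add(Pow(-9, 2), Pow(Add(4, Mul(-1, Pow(Add(Pow(0, 2), Pow(-5, 2)), Rational(1, 2)))), 2))) = Mul(367, Add(81, Pow(Add(4, Mul(-1, Pow(Add(0, 25), Rational(1, 2)))), 2))) = Mul(367, Add(81, Pow(Add(4, Mul(-1, Pow(25, Rational(1, 2)))), 2))) = Mul(367, Add(81, Pow(Add(4, Mul(-1, 5)), 2))) = Mul(367, Add(81, Pow(Add(4, -5), 2))) = Mul(367, Add(81, Pow(-1, 2))) = Mul(367, Add(81, 1)) = Mul(367, 82) = 30094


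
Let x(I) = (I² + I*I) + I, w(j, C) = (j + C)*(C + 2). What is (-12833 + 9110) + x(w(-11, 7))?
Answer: -1167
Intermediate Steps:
w(j, C) = (2 + C)*(C + j) (w(j, C) = (C + j)*(2 + C) = (2 + C)*(C + j))
x(I) = I + 2*I² (x(I) = (I² + I²) + I = 2*I² + I = I + 2*I²)
(-12833 + 9110) + x(w(-11, 7)) = (-12833 + 9110) + (7² + 2*7 + 2*(-11) + 7*(-11))*(1 + 2*(7² + 2*7 + 2*(-11) + 7*(-11))) = -3723 + (49 + 14 - 22 - 77)*(1 + 2*(49 + 14 - 22 - 77)) = -3723 - 36*(1 + 2*(-36)) = -3723 - 36*(1 - 72) = -3723 - 36*(-71) = -3723 + 2556 = -1167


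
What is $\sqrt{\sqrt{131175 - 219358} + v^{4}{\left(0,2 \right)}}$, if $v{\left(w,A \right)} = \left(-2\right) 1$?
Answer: $\sqrt{16 + i \sqrt{88183}} \approx 12.518 + 11.861 i$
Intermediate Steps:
$v{\left(w,A \right)} = -2$
$\sqrt{\sqrt{131175 - 219358} + v^{4}{\left(0,2 \right)}} = \sqrt{\sqrt{131175 - 219358} + \left(-2\right)^{4}} = \sqrt{\sqrt{-88183} + 16} = \sqrt{i \sqrt{88183} + 16} = \sqrt{16 + i \sqrt{88183}}$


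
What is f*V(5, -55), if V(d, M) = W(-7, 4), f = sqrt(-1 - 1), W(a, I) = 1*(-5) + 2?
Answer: -3*I*sqrt(2) ≈ -4.2426*I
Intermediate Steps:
W(a, I) = -3 (W(a, I) = -5 + 2 = -3)
f = I*sqrt(2) (f = sqrt(-2) = I*sqrt(2) ≈ 1.4142*I)
V(d, M) = -3
f*V(5, -55) = (I*sqrt(2))*(-3) = -3*I*sqrt(2)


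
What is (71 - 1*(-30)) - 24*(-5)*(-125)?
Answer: -14899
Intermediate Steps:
(71 - 1*(-30)) - 24*(-5)*(-125) = (71 + 30) + 120*(-125) = 101 - 15000 = -14899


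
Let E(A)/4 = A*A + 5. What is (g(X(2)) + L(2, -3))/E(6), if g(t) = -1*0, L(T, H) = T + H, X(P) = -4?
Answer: -1/164 ≈ -0.0060976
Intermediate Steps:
E(A) = 20 + 4*A**2 (E(A) = 4*(A*A + 5) = 4*(A**2 + 5) = 4*(5 + A**2) = 20 + 4*A**2)
L(T, H) = H + T
g(t) = 0
(g(X(2)) + L(2, -3))/E(6) = (0 + (-3 + 2))/(20 + 4*6**2) = (0 - 1)/(20 + 4*36) = -1/(20 + 144) = -1/164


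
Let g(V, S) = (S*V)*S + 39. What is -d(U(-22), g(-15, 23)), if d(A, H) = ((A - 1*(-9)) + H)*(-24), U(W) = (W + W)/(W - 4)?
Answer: -2460216/13 ≈ -1.8925e+5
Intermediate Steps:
g(V, S) = 39 + V*S² (g(V, S) = V*S² + 39 = 39 + V*S²)
U(W) = 2*W/(-4 + W) (U(W) = (2*W)/(-4 + W) = 2*W/(-4 + W))
d(A, H) = -216 - 24*A - 24*H (d(A, H) = ((A + 9) + H)*(-24) = ((9 + A) + H)*(-24) = (9 + A + H)*(-24) = -216 - 24*A - 24*H)
-d(U(-22), g(-15, 23)) = -(-216 - 48*(-22)/(-4 - 22) - 24*(39 - 15*23²)) = -(-216 - 48*(-22)/(-26) - 24*(39 - 15*529)) = -(-216 - 48*(-22)*(-1)/26 - 24*(39 - 7935)) = -(-216 - 24*22/13 - 24*(-7896)) = -(-216 - 528/13 + 189504) = -1*2460216/13 = -2460216/13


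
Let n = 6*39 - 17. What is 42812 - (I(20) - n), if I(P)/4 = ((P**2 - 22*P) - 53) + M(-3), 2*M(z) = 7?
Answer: 43387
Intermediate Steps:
M(z) = 7/2 (M(z) = (1/2)*7 = 7/2)
I(P) = -198 - 88*P + 4*P**2 (I(P) = 4*(((P**2 - 22*P) - 53) + 7/2) = 4*((-53 + P**2 - 22*P) + 7/2) = 4*(-99/2 + P**2 - 22*P) = -198 - 88*P + 4*P**2)
n = 217 (n = 234 - 17 = 217)
42812 - (I(20) - n) = 42812 - ((-198 - 88*20 + 4*20**2) - 1*217) = 42812 - ((-198 - 1760 + 4*400) - 217) = 42812 - ((-198 - 1760 + 1600) - 217) = 42812 - (-358 - 217) = 42812 - 1*(-575) = 42812 + 575 = 43387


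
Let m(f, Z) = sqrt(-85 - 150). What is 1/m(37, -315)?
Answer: -I*sqrt(235)/235 ≈ -0.065233*I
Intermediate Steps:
m(f, Z) = I*sqrt(235) (m(f, Z) = sqrt(-235) = I*sqrt(235))
1/m(37, -315) = 1/(I*sqrt(235)) = -I*sqrt(235)/235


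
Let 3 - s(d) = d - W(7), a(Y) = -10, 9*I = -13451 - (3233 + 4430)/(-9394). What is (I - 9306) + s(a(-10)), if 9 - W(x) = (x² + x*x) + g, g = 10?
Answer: -920407063/84546 ≈ -10886.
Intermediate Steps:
I = -126351031/84546 (I = (-13451 - (3233 + 4430)/(-9394))/9 = (-13451 - 7663*(-1)/9394)/9 = (-13451 - 1*(-7663/9394))/9 = (-13451 + 7663/9394)/9 = (⅑)*(-126351031/9394) = -126351031/84546 ≈ -1494.5)
W(x) = -1 - 2*x² (W(x) = 9 - ((x² + x*x) + 10) = 9 - ((x² + x²) + 10) = 9 - (2*x² + 10) = 9 - (10 + 2*x²) = 9 + (-10 - 2*x²) = -1 - 2*x²)
s(d) = -96 - d (s(d) = 3 - (d - (-1 - 2*7²)) = 3 - (d - (-1 - 2*49)) = 3 - (d - (-1 - 98)) = 3 - (d - 1*(-99)) = 3 - (d + 99) = 3 - (99 + d) = 3 + (-99 - d) = -96 - d)
(I - 9306) + s(a(-10)) = (-126351031/84546 - 9306) + (-96 - 1*(-10)) = -913136107/84546 + (-96 + 10) = -913136107/84546 - 86 = -920407063/84546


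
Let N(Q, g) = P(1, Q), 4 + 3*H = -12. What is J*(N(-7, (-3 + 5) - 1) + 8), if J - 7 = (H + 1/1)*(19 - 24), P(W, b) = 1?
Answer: 258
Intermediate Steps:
H = -16/3 (H = -4/3 + (⅓)*(-12) = -4/3 - 4 = -16/3 ≈ -5.3333)
N(Q, g) = 1
J = 86/3 (J = 7 + (-16/3 + 1/1)*(19 - 24) = 7 + (-16/3 + 1)*(-5) = 7 - 13/3*(-5) = 7 + 65/3 = 86/3 ≈ 28.667)
J*(N(-7, (-3 + 5) - 1) + 8) = 86*(1 + 8)/3 = (86/3)*9 = 258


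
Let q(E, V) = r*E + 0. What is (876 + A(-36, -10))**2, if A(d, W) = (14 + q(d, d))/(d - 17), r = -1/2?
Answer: 2152588816/2809 ≈ 7.6632e+5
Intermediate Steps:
r = -1/2 (r = -1*1/2 = -1/2 ≈ -0.50000)
q(E, V) = -E/2 (q(E, V) = -E/2 + 0 = -E/2)
A(d, W) = (14 - d/2)/(-17 + d) (A(d, W) = (14 - d/2)/(d - 17) = (14 - d/2)/(-17 + d))
(876 + A(-36, -10))**2 = (876 + (28 - 1*(-36))/(2*(-17 - 36)))**2 = (876 + (1/2)*(28 + 36)/(-53))**2 = (876 + (1/2)*(-1/53)*64)**2 = (876 - 32/53)**2 = (46396/53)**2 = 2152588816/2809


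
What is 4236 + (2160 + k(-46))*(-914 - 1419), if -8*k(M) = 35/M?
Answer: -1852977847/368 ≈ -5.0353e+6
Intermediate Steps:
k(M) = -35/(8*M)
4236 + (2160 + k(-46))*(-914 - 1419) = 4236 + (2160 - 35/8/(-46))*(-914 - 1419) = 4236 + (2160 - 35/8*(-1/46))*(-2333) = 4236 + (2160 + 35/368)*(-2333) = 4236 + (794915/368)*(-2333) = 4236 - 1854536695/368 = -1852977847/368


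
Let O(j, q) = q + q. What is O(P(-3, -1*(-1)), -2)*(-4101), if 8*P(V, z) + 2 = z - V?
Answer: 16404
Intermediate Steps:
P(V, z) = -¼ - V/8 + z/8 (P(V, z) = -¼ + (z - V)/8 = -¼ + (-V/8 + z/8) = -¼ - V/8 + z/8)
O(j, q) = 2*q
O(P(-3, -1*(-1)), -2)*(-4101) = (2*(-2))*(-4101) = -4*(-4101) = 16404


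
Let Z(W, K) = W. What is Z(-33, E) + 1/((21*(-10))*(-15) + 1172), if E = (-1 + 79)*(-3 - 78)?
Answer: -142625/4322 ≈ -33.000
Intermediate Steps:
E = -6318 (E = 78*(-81) = -6318)
Z(-33, E) + 1/((21*(-10))*(-15) + 1172) = -33 + 1/((21*(-10))*(-15) + 1172) = -33 + 1/(-210*(-15) + 1172) = -33 + 1/(3150 + 1172) = -33 + 1/4322 = -142625/4322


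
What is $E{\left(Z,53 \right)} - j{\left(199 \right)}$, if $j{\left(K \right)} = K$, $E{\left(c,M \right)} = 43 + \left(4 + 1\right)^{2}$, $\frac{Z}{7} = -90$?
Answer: $-131$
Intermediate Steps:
$Z = -630$ ($Z = 7 \left(-90\right) = -630$)
$E{\left(c,M \right)} = 68$ ($E{\left(c,M \right)} = 43 + 5^{2} = 43 + 25 = 68$)
$E{\left(Z,53 \right)} - j{\left(199 \right)} = 68 - 199 = -131$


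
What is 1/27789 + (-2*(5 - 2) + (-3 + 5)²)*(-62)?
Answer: 3445837/27789 ≈ 124.00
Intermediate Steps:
1/27789 + (-2*(5 - 2) + (-3 + 5)²)*(-62) = 1/27789 + (-2*3 + 2²)*(-62) = 1/27789 + (-6 + 4)*(-62) = 1/27789 - 2*(-62) = 1/27789 + 124 = 3445837/27789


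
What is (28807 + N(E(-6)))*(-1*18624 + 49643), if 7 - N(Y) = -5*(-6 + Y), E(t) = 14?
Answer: 895022226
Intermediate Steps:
N(Y) = -23 + 5*Y (N(Y) = 7 - (-5)*(-6 + Y) = 7 - (30 - 5*Y) = 7 + (-30 + 5*Y) = -23 + 5*Y)
(28807 + N(E(-6)))*(-1*18624 + 49643) = (28807 + (-23 + 5*14))*(-1*18624 + 49643) = (28807 + (-23 + 70))*(-18624 + 49643) = (28807 + 47)*31019 = 28854*31019 = 895022226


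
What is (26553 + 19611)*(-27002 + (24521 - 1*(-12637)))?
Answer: 468841584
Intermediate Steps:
(26553 + 19611)*(-27002 + (24521 - 1*(-12637))) = 46164*(-27002 + (24521 + 12637)) = 46164*(-27002 + 37158) = 46164*10156 = 468841584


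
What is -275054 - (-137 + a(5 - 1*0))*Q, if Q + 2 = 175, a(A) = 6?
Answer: -252391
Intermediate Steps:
Q = 173 (Q = -2 + 175 = 173)
-275054 - (-137 + a(5 - 1*0))*Q = -275054 - (-137 + 6)*173 = -275054 - (-131)*173 = -275054 - 1*(-22663) = -275054 + 22663 = -252391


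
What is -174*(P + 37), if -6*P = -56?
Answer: -8062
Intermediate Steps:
P = 28/3 (P = -1/6*(-56) = 28/3 ≈ 9.3333)
-174*(P + 37) = -174*(28/3 + 37) = -174*139/3 = -6*4031/3 = -8062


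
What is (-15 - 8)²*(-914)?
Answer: -483506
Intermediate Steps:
(-15 - 8)²*(-914) = (-23)²*(-914) = 529*(-914) = -483506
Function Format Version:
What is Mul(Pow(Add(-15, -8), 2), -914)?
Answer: -483506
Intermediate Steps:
Mul(Pow(Add(-15, -8), 2), -914) = Mul(Pow(-23, 2), -914) = Mul(529, -914) = -483506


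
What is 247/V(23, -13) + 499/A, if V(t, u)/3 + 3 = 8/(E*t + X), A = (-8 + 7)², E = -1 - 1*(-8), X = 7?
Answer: 29209/62 ≈ 471.11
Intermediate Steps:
E = 7 (E = -1 + 8 = 7)
A = 1 (A = (-1)² = 1)
V(t, u) = -9 + 24/(7 + 7*t) (V(t, u) = -9 + 3*(8/(7*t + 7)) = -9 + 3*(8/(7 + 7*t)) = -9 + 24/(7 + 7*t))
247/V(23, -13) + 499/A = 247/((3*(-13 - 21*23)/(7*(1 + 23)))) + 499/1 = 247/(((3/7)*(-13 - 483)/24)) + 499*1 = 247/(((3/7)*(1/24)*(-496))) + 499 = 247/(-62/7) + 499 = 247*(-7/62) + 499 = -1729/62 + 499 = 29209/62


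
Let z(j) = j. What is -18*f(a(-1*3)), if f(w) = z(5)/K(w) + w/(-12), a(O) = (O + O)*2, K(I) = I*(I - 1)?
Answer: -483/26 ≈ -18.577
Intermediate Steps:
K(I) = I*(-1 + I)
a(O) = 4*O (a(O) = (2*O)*2 = 4*O)
f(w) = -w/12 + 5/(w*(-1 + w)) (f(w) = 5/((w*(-1 + w))) + w/(-12) = 5*(1/(w*(-1 + w))) + w*(-1/12) = 5/(w*(-1 + w)) - w/12 = -w/12 + 5/(w*(-1 + w)))
-18*f(a(-1*3)) = -3*(60 + (4*(-1*3))²*(1 - 4*(-1*3)))/(2*(4*(-1*3))*(-1 + 4*(-1*3))) = -3*(60 + (4*(-3))²*(1 - 4*(-3)))/(2*(4*(-3))*(-1 + 4*(-3))) = -3*(60 + (-12)²*(1 - 1*(-12)))/(2*(-12)*(-1 - 12)) = -3*(-1)*(60 + 144*(1 + 12))/(2*12*(-13)) = -3*(-1)*(-1)*(60 + 144*13)/(2*12*13) = -3*(-1)*(-1)*(60 + 1872)/(2*12*13) = -3*(-1)*(-1)*1932/(2*12*13) = -18*161/156 = -483/26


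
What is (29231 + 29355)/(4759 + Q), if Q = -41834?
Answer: -58586/37075 ≈ -1.5802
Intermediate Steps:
(29231 + 29355)/(4759 + Q) = (29231 + 29355)/(4759 - 41834) = 58586/(-37075) = 58586*(-1/37075) = -58586/37075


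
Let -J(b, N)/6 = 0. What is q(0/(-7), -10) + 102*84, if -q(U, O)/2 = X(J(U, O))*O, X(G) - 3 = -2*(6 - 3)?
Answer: 8508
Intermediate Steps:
J(b, N) = 0 (J(b, N) = -6*0 = 0)
X(G) = -3 (X(G) = 3 - 2*(6 - 3) = 3 - 2*3 = 3 - 6 = -3)
q(U, O) = 6*O (q(U, O) = -(-6)*O = 6*O)
q(0/(-7), -10) + 102*84 = 6*(-10) + 102*84 = -60 + 8568 = 8508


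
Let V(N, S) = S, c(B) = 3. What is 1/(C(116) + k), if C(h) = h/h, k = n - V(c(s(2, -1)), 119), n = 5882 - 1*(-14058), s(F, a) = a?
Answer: 1/19822 ≈ 5.0449e-5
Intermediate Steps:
n = 19940 (n = 5882 + 14058 = 19940)
k = 19821 (k = 19940 - 1*119 = 19940 - 119 = 19821)
C(h) = 1
1/(C(116) + k) = 1/(1 + 19821) = 1/19822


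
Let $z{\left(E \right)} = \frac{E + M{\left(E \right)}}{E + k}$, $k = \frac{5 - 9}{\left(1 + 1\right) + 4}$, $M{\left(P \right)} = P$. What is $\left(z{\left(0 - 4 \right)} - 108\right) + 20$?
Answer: $- \frac{604}{7} \approx -86.286$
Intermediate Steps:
$k = - \frac{2}{3}$ ($k = - \frac{4}{2 + 4} = - \frac{4}{6} = \left(-4\right) \frac{1}{6} = - \frac{2}{3} \approx -0.66667$)
$z{\left(E \right)} = \frac{2 E}{- \frac{2}{3} + E}$ ($z{\left(E \right)} = \frac{E + E}{E - \frac{2}{3}} = \frac{2 E}{- \frac{2}{3} + E}$)
$\left(z{\left(0 - 4 \right)} - 108\right) + 20 = \left(\frac{6 \left(0 - 4\right)}{-2 + 3 \left(0 - 4\right)} - 108\right) + 20 = \left(6 \left(-4\right) \frac{1}{-2 + 3 \left(-4\right)} - 108\right) + 20 = \left(6 \left(-4\right) \frac{1}{-2 - 12} - 108\right) + 20 = \left(6 \left(-4\right) \frac{1}{-14} - 108\right) + 20 = \left(6 \left(-4\right) \left(- \frac{1}{14}\right) - 108\right) + 20 = \left(\frac{12}{7} - 108\right) + 20 = - \frac{744}{7} + 20 = - \frac{604}{7}$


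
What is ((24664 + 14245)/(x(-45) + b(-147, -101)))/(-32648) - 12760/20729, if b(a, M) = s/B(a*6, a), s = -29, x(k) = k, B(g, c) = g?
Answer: -1129353093877/1917213850508 ≈ -0.58906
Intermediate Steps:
b(a, M) = -29/(6*a) (b(a, M) = -29*1/(6*a) = -29/(6*a))
((24664 + 14245)/(x(-45) + b(-147, -101)))/(-32648) - 12760/20729 = ((24664 + 14245)/(-45 - 29/6/(-147)))/(-32648) - 12760/20729 = (38909/(-45 - 29/6*(-1/147)))*(-1/32648) - 12760*1/20729 = (38909/(-45 + 29/882))*(-1/32648) - 12760/20729 = (38909/(-39661/882))*(-1/32648) - 12760/20729 = (38909*(-882/39661))*(-1/32648) - 12760/20729 = -34317738/39661*(-1/32648) - 12760/20729 = 2451267/92489452 - 12760/20729 = -1129353093877/1917213850508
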